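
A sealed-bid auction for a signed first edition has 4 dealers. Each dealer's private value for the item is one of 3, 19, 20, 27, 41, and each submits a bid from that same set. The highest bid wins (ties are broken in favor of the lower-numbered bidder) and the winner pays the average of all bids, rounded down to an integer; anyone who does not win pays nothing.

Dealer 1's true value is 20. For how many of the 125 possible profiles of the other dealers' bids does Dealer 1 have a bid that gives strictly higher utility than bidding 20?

16

Others bid (3, 3, 3): truth gives 13; bid 3 gives 17 > 13. Violating.
Others bid (3, 3, 27): truth gives 0; bid 27 gives 5 > 0. Violating.
Others bid (3, 19, 27): truth gives 0; bid 27 gives 1 > 0. Violating.
Others bid (3, 20, 27): truth gives 0; bid 27 gives 1 > 0. Violating.
Others bid (3, 3, 19): truth gives 9; no alternative beats it.
Others bid (3, 3, 20): truth gives 9; no alternative beats it.
(Checking all 125 profiles: 16 have a profitable deviation, 109 do not.)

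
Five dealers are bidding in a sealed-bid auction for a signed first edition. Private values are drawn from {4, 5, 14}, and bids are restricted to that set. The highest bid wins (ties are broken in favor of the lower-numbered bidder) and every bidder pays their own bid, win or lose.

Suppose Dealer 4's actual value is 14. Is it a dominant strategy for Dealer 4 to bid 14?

Consider the case where Dealer 1 bids 4, Dealer 2 bids 4, Dealer 3 bids 4 and Dealer 5 bids 4.
Truthful bid 14: wins, pays 14, utility 14 - 14 = 0.
Bid 5 instead: wins, pays 5, utility 14 - 5 = 9.
Since 9 > 0, bidding 5 is strictly better here, so truthful bidding is not dominant.

No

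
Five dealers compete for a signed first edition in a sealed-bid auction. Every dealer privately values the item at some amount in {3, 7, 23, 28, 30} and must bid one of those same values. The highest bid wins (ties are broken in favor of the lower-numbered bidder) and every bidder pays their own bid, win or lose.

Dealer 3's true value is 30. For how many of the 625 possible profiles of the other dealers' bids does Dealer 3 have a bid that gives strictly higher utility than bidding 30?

369

Others bid (3, 3, 3, 3): truth gives 0; bid 7 gives 23 > 0. Violating.
Others bid (3, 3, 3, 7): truth gives 0; bid 7 gives 23 > 0. Violating.
Others bid (3, 3, 3, 23): truth gives 0; bid 23 gives 7 > 0. Violating.
Others bid (3, 3, 3, 28): truth gives 0; bid 28 gives 2 > 0. Violating.
Others bid (3, 3, 3, 30): truth gives 0; no alternative beats it.
Others bid (3, 3, 7, 30): truth gives 0; no alternative beats it.
(Checking all 625 profiles: 369 have a profitable deviation, 256 do not.)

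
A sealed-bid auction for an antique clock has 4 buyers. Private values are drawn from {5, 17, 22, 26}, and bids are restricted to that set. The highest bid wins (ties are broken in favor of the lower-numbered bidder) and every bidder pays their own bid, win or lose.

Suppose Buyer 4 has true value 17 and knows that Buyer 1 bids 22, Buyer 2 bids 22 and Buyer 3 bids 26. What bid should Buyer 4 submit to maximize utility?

Bid 5: loses but pays 5, utility -5.
Bid 17: loses but pays 17, utility -17.
Bid 22: loses but pays 22, utility -22.
Bid 26: loses but pays 26, utility -26.
The best choice is 5 with utility -5.

5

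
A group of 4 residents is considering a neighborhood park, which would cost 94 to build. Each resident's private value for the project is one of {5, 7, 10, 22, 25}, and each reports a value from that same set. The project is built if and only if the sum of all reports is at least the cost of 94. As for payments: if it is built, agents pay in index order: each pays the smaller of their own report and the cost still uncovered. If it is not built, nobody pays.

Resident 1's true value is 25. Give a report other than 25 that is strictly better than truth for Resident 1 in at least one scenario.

Suppose Resident 2 reports 22, Resident 3 reports 25 and Resident 4 reports 25.
Report 25: project built, pays 25, utility 25 - 25 = 0.
Report 22: project built, pays 22, utility 25 - 22 = 3.
So reporting 22 beats truth here (3 > 0).

22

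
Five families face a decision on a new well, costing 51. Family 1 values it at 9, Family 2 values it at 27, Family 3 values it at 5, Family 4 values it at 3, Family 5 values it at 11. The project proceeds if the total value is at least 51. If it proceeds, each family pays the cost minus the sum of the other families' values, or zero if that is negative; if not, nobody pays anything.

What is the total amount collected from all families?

Total value 55 ≥ cost 51, so it is built.
Family 1: others sum to 46; max(0, 51 - 46) = 5.
Family 2: others sum to 28; max(0, 51 - 28) = 23.
Family 3: others sum to 50; max(0, 51 - 50) = 1.
Family 4: others sum to 52; max(0, 51 - 52) = 0.
Family 5: others sum to 44; max(0, 51 - 44) = 7.
Total collected = 5 + 23 + 1 + 0 + 7 = 36.

36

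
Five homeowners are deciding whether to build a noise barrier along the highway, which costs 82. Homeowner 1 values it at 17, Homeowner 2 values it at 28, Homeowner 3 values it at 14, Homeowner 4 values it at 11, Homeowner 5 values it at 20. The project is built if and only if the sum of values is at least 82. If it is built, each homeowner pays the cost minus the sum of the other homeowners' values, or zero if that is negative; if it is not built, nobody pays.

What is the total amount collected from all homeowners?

50

Total value 90 ≥ cost 82, so it is built.
Homeowner 1: others sum to 73; max(0, 82 - 73) = 9.
Homeowner 2: others sum to 62; max(0, 82 - 62) = 20.
Homeowner 3: others sum to 76; max(0, 82 - 76) = 6.
Homeowner 4: others sum to 79; max(0, 82 - 79) = 3.
Homeowner 5: others sum to 70; max(0, 82 - 70) = 12.
Total collected = 9 + 20 + 6 + 3 + 12 = 50.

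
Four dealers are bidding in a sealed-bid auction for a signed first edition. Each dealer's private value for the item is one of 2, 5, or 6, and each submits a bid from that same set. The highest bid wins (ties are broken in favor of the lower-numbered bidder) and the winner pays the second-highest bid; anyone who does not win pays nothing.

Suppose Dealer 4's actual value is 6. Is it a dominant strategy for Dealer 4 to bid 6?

Yes

Check each profile of the others' bids and compare truth against every alternative bid.
Others bid (2, 2, 5): truth gives 1, best alternative gives 0.
Others bid (2, 5, 2): truth gives 1, best alternative gives 0.
Others bid (2, 5, 5): truth gives 1, best alternative gives 0.
Others bid (5, 2, 2): truth gives 1, best alternative gives 0.
Others bid (5, 2, 5): truth gives 1, best alternative gives 0.
Others bid (5, 5, 2): truth gives 1, best alternative gives 0.
(Remaining 21 profiles checked similarly; truth is weakly best in each.)
In every case the truthful bid is at least as good as any alternative, so it is a dominant strategy.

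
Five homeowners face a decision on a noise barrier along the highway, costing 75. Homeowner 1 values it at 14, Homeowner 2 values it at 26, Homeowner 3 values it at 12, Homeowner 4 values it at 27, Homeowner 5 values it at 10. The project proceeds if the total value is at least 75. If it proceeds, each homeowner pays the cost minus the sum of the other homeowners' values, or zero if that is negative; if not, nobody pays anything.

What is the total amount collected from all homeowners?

25

Total value 89 ≥ cost 75, so it is built.
Homeowner 1: others sum to 75; max(0, 75 - 75) = 0.
Homeowner 2: others sum to 63; max(0, 75 - 63) = 12.
Homeowner 3: others sum to 77; max(0, 75 - 77) = 0.
Homeowner 4: others sum to 62; max(0, 75 - 62) = 13.
Homeowner 5: others sum to 79; max(0, 75 - 79) = 0.
Total collected = 0 + 12 + 0 + 13 + 0 = 25.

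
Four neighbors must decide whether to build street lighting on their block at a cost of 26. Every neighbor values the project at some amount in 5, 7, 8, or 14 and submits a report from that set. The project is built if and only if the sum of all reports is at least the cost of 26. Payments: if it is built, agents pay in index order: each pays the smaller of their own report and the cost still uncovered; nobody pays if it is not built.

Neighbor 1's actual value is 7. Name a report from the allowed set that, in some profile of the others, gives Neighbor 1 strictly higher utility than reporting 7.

Suppose Neighbor 2 reports 5, Neighbor 3 reports 5 and Neighbor 4 reports 14.
Report 7: project built, pays 7, utility 7 - 7 = 0.
Report 5: project built, pays 5, utility 7 - 5 = 2.
So reporting 5 beats truth here (2 > 0).

5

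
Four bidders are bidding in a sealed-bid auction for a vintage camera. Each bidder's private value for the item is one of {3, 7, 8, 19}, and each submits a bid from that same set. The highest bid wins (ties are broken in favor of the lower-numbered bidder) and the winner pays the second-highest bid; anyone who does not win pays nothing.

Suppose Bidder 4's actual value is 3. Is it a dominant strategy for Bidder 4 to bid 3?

Check each profile of the others' bids and compare truth against every alternative bid.
Others bid (3, 3, 3): truth gives 0, best alternative gives 0.
Others bid (3, 3, 7): truth gives 0, best alternative gives 0.
Others bid (3, 3, 8): truth gives 0, best alternative gives 0.
Others bid (3, 3, 19): truth gives 0, best alternative gives 0.
Others bid (3, 7, 3): truth gives 0, best alternative gives 0.
Others bid (3, 7, 7): truth gives 0, best alternative gives 0.
(Remaining 58 profiles checked similarly; truth is weakly best in each.)
In every case the truthful bid is at least as good as any alternative, so it is a dominant strategy.

Yes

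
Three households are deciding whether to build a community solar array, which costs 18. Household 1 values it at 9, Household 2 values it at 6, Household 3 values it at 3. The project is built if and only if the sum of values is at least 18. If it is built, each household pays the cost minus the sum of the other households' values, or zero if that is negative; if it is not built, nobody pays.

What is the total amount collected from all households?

18

Total value 18 ≥ cost 18, so it is built.
Household 1: others sum to 9; max(0, 18 - 9) = 9.
Household 2: others sum to 12; max(0, 18 - 12) = 6.
Household 3: others sum to 15; max(0, 18 - 15) = 3.
Total collected = 9 + 6 + 3 = 18.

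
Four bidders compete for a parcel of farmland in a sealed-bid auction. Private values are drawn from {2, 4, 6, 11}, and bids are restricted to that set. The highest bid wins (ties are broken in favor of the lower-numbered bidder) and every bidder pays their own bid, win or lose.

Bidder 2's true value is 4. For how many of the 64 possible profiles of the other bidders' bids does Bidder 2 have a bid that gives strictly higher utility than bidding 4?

60

Others bid (2, 2, 6): truth gives -4; bid 2 gives -2 > -4. Violating.
Others bid (2, 2, 11): truth gives -4; bid 2 gives -2 > -4. Violating.
Others bid (2, 4, 6): truth gives -4; bid 2 gives -2 > -4. Violating.
Others bid (2, 4, 11): truth gives -4; bid 2 gives -2 > -4. Violating.
Others bid (2, 2, 2): truth gives 0; no alternative beats it.
Others bid (2, 2, 4): truth gives 0; no alternative beats it.
(Checking all 64 profiles: 60 have a profitable deviation, 4 do not.)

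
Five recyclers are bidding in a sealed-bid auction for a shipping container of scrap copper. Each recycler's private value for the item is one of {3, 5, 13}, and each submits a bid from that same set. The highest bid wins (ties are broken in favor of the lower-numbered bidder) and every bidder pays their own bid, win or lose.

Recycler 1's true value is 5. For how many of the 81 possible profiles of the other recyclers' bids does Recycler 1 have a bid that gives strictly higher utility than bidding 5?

Others bid (3, 3, 3, 3): truth gives 0; bid 3 gives 2 > 0. Violating.
Others bid (3, 3, 3, 13): truth gives -5; bid 3 gives -3 > -5. Violating.
Others bid (3, 3, 5, 13): truth gives -5; bid 3 gives -3 > -5. Violating.
Others bid (3, 3, 13, 3): truth gives -5; bid 3 gives -3 > -5. Violating.
Others bid (3, 3, 3, 5): truth gives 0; no alternative beats it.
Others bid (3, 3, 5, 3): truth gives 0; no alternative beats it.
(Checking all 81 profiles: 66 have a profitable deviation, 15 do not.)

66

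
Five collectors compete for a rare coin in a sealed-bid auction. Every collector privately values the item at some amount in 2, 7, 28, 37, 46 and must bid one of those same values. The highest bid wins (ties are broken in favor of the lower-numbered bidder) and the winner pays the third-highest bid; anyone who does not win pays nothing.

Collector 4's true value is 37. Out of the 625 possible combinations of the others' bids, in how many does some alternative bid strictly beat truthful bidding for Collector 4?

Others bid (2, 2, 2, 46): truth gives 0; bid 46 gives 35 > 0. Violating.
Others bid (2, 2, 7, 46): truth gives 0; bid 46 gives 30 > 0. Violating.
Others bid (2, 2, 28, 46): truth gives 0; bid 46 gives 9 > 0. Violating.
Others bid (2, 2, 37, 2): truth gives 0; bid 46 gives 35 > 0. Violating.
Others bid (2, 2, 2, 2): truth gives 35; no alternative beats it.
Others bid (2, 2, 2, 7): truth gives 35; no alternative beats it.
(Checking all 625 profiles: 108 have a profitable deviation, 517 do not.)

108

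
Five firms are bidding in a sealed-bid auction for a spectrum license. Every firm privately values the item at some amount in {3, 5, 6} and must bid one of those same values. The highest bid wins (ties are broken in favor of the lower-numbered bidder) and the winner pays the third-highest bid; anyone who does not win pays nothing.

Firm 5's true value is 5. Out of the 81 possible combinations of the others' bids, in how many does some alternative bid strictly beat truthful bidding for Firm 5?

4

Others bid (3, 3, 3, 5): truth gives 0; bid 6 gives 2 > 0. Violating.
Others bid (3, 3, 5, 3): truth gives 0; bid 6 gives 2 > 0. Violating.
Others bid (3, 5, 3, 3): truth gives 0; bid 6 gives 2 > 0. Violating.
Others bid (5, 3, 3, 3): truth gives 0; bid 6 gives 2 > 0. Violating.
Others bid (3, 3, 3, 3): truth gives 2; no alternative beats it.
Others bid (3, 3, 3, 6): truth gives 0; no alternative beats it.
(Checking all 81 profiles: 4 have a profitable deviation, 77 do not.)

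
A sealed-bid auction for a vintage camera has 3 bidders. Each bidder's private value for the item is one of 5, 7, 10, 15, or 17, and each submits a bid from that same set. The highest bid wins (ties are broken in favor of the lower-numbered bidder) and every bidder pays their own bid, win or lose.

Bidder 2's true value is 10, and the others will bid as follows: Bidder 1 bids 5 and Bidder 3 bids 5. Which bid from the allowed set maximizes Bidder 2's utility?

Bid 5: loses but pays 5, utility -5.
Bid 7: wins, pays 7, utility 10 - 7 = 3.
Bid 10: wins, pays 10, utility 10 - 10 = 0.
Bid 15: wins, pays 15, utility 10 - 15 = -5.
Bid 17: wins, pays 17, utility 10 - 17 = -7.
The best choice is 7 with utility 3.

7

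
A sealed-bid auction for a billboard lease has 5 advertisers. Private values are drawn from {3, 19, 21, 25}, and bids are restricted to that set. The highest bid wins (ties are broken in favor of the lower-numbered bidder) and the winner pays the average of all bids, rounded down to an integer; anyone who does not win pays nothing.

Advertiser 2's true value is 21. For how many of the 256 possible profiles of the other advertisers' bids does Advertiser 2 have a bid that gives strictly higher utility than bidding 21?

97

Others bid (3, 3, 3, 25): truth gives 0; bid 25 gives 10 > 0. Violating.
Others bid (3, 3, 19, 19): truth gives 8; bid 19 gives 9 > 8. Violating.
Others bid (3, 3, 19, 25): truth gives 0; bid 25 gives 6 > 0. Violating.
Others bid (3, 3, 21, 25): truth gives 0; bid 25 gives 6 > 0. Violating.
Others bid (3, 3, 3, 3): truth gives 15; no alternative beats it.
Others bid (3, 3, 3, 19): truth gives 12; no alternative beats it.
(Checking all 256 profiles: 97 have a profitable deviation, 159 do not.)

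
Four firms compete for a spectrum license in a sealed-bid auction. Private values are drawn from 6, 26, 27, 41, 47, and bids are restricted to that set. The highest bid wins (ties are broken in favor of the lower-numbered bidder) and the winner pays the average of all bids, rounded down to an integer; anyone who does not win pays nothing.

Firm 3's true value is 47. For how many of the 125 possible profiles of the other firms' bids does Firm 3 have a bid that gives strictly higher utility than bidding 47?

36

Others bid (6, 6, 6): truth gives 31; bid 26 gives 36 > 31. Violating.
Others bid (6, 6, 26): truth gives 26; bid 26 gives 31 > 26. Violating.
Others bid (6, 6, 27): truth gives 26; bid 27 gives 31 > 26. Violating.
Others bid (6, 6, 41): truth gives 22; bid 41 gives 24 > 22. Violating.
Others bid (6, 6, 47): truth gives 21; no alternative beats it.
Others bid (6, 26, 47): truth gives 16; no alternative beats it.
(Checking all 125 profiles: 36 have a profitable deviation, 89 do not.)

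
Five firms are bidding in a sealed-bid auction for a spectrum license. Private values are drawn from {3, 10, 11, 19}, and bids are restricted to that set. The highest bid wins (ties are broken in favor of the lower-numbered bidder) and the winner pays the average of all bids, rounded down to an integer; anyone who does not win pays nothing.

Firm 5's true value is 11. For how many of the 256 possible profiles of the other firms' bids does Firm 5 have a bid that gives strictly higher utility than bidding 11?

46

Others bid (3, 3, 3, 11): truth gives 0; bid 19 gives 4 > 0. Violating.
Others bid (3, 3, 10, 11): truth gives 0; bid 19 gives 2 > 0. Violating.
Others bid (3, 3, 11, 3): truth gives 0; bid 19 gives 4 > 0. Violating.
Others bid (3, 3, 11, 10): truth gives 0; bid 19 gives 2 > 0. Violating.
Others bid (3, 3, 3, 3): truth gives 7; no alternative beats it.
Others bid (3, 3, 3, 10): truth gives 5; no alternative beats it.
(Checking all 256 profiles: 46 have a profitable deviation, 210 do not.)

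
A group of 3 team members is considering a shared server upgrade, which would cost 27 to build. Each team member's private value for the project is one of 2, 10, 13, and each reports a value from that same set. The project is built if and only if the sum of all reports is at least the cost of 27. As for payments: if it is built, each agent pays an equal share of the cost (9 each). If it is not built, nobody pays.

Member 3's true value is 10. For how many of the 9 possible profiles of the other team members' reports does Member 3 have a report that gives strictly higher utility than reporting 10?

2

Others report (2, 13): truth gives 0; report 13 gives 1 > 0. Violating.
Others report (13, 2): truth gives 0; report 13 gives 1 > 0. Violating.
Others report (2, 2): truth gives 0; no alternative beats it.
Others report (2, 10): truth gives 0; no alternative beats it.
(Checking all 9 profiles: 2 have a profitable deviation, 7 do not.)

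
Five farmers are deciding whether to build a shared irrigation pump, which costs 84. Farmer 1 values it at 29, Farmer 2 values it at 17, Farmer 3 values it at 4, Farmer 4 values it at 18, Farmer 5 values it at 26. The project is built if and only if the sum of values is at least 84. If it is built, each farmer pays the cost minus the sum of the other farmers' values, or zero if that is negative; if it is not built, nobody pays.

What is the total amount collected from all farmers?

Total value 94 ≥ cost 84, so it is built.
Farmer 1: others sum to 65; max(0, 84 - 65) = 19.
Farmer 2: others sum to 77; max(0, 84 - 77) = 7.
Farmer 3: others sum to 90; max(0, 84 - 90) = 0.
Farmer 4: others sum to 76; max(0, 84 - 76) = 8.
Farmer 5: others sum to 68; max(0, 84 - 68) = 16.
Total collected = 19 + 7 + 0 + 8 + 16 = 50.

50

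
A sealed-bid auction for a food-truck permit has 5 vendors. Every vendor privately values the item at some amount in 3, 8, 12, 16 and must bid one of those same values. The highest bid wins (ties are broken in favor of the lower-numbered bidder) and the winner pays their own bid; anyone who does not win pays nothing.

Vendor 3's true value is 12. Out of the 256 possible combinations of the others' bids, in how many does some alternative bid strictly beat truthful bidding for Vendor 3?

4

Others bid (3, 3, 3, 3): truth gives 0; bid 8 gives 4 > 0. Violating.
Others bid (3, 3, 3, 8): truth gives 0; bid 8 gives 4 > 0. Violating.
Others bid (3, 3, 8, 3): truth gives 0; bid 8 gives 4 > 0. Violating.
Others bid (3, 3, 8, 8): truth gives 0; bid 8 gives 4 > 0. Violating.
Others bid (3, 3, 3, 12): truth gives 0; no alternative beats it.
Others bid (3, 3, 3, 16): truth gives 0; no alternative beats it.
(Checking all 256 profiles: 4 have a profitable deviation, 252 do not.)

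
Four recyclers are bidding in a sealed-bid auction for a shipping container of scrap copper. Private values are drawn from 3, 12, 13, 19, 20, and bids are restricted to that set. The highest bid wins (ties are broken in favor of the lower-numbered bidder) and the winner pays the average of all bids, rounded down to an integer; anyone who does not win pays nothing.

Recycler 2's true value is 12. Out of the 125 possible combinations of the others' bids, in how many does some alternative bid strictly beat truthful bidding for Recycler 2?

18

Others bid (3, 3, 13): truth gives 0; bid 13 gives 4 > 0. Violating.
Others bid (3, 3, 19): truth gives 0; bid 19 gives 1 > 0. Violating.
Others bid (3, 3, 20): truth gives 0; bid 20 gives 1 > 0. Violating.
Others bid (3, 12, 13): truth gives 0; bid 13 gives 2 > 0. Violating.
Others bid (3, 3, 3): truth gives 7; no alternative beats it.
Others bid (3, 3, 12): truth gives 5; no alternative beats it.
(Checking all 125 profiles: 18 have a profitable deviation, 107 do not.)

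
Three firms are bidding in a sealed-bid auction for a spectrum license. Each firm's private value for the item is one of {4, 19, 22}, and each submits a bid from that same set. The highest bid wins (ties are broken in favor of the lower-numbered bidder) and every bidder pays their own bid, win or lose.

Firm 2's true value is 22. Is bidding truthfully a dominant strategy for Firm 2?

No

Consider the case where Firm 1 bids 4 and Firm 3 bids 4.
Truthful bid 22: wins, pays 22, utility 22 - 22 = 0.
Bid 19 instead: wins, pays 19, utility 22 - 19 = 3.
Since 3 > 0, bidding 19 is strictly better here, so truthful bidding is not dominant.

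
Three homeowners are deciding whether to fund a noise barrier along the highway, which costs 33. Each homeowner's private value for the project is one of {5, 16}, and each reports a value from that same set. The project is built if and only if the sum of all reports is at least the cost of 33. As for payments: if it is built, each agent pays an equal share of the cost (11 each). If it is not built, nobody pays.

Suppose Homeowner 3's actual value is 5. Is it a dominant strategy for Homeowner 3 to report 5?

Yes

Check each profile of the others' reports and compare truth against every alternative report.
Others report (5, 16): truth gives 0, best alternative gives -6.
Others report (16, 5): truth gives 0, best alternative gives -6.
Others report (16, 16): truth gives -6, best alternative gives -6.
Others report (5, 5): truth gives 0, best alternative gives 0.
In every case the truthful report is at least as good as any alternative, so it is a dominant strategy.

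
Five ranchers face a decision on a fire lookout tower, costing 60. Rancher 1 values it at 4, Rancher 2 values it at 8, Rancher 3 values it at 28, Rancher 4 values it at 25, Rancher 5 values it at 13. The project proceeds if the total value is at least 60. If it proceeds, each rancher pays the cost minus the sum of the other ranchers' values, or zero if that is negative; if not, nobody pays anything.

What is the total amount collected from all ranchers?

Total value 78 ≥ cost 60, so it is built.
Rancher 1: others sum to 74; max(0, 60 - 74) = 0.
Rancher 2: others sum to 70; max(0, 60 - 70) = 0.
Rancher 3: others sum to 50; max(0, 60 - 50) = 10.
Rancher 4: others sum to 53; max(0, 60 - 53) = 7.
Rancher 5: others sum to 65; max(0, 60 - 65) = 0.
Total collected = 0 + 0 + 10 + 7 + 0 = 17.

17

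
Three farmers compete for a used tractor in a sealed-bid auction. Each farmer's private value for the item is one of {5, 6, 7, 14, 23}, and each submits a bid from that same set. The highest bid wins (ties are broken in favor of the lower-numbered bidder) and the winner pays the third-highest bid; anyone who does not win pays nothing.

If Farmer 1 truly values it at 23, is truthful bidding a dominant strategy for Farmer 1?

Yes

Check each profile of the others' bids and compare truth against every alternative bid.
Others bid (5, 23): truth gives 18, best alternative gives 0.
Others bid (23, 5): truth gives 18, best alternative gives 0.
Others bid (6, 23): truth gives 17, best alternative gives 0.
Others bid (23, 6): truth gives 17, best alternative gives 0.
Others bid (7, 23): truth gives 16, best alternative gives 0.
Others bid (23, 7): truth gives 16, best alternative gives 0.
(Remaining 19 profiles checked similarly; truth is weakly best in each.)
In every case the truthful bid is at least as good as any alternative, so it is a dominant strategy.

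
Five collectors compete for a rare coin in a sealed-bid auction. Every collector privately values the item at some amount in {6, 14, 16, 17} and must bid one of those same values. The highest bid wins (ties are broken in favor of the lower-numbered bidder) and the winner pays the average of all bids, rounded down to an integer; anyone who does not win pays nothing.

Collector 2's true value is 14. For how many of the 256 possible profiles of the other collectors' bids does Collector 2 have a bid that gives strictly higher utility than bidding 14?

Others bid (6, 6, 6, 16): truth gives 0; bid 16 gives 4 > 0. Violating.
Others bid (6, 6, 6, 17): truth gives 0; bid 17 gives 4 > 0. Violating.
Others bid (6, 6, 14, 16): truth gives 0; bid 16 gives 3 > 0. Violating.
Others bid (6, 6, 14, 17): truth gives 0; bid 17 gives 2 > 0. Violating.
Others bid (6, 6, 6, 6): truth gives 7; no alternative beats it.
Others bid (6, 6, 6, 14): truth gives 5; no alternative beats it.
(Checking all 256 profiles: 86 have a profitable deviation, 170 do not.)

86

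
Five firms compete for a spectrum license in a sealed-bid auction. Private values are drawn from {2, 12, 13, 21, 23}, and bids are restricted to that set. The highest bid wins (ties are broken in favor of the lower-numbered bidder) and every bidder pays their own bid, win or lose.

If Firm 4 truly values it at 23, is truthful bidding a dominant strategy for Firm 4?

No

Consider the case where Firm 1 bids 2, Firm 2 bids 2, Firm 3 bids 2 and Firm 5 bids 2.
Truthful bid 23: wins, pays 23, utility 23 - 23 = 0.
Bid 12 instead: wins, pays 12, utility 23 - 12 = 11.
Since 11 > 0, bidding 12 is strictly better here, so truthful bidding is not dominant.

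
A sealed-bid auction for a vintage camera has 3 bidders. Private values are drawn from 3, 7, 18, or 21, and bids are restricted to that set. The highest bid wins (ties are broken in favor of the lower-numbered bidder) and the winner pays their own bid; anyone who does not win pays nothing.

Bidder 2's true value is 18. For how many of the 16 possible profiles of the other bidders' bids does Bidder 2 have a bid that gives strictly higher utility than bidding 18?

2

Others bid (3, 3): truth gives 0; bid 7 gives 11 > 0. Violating.
Others bid (3, 7): truth gives 0; bid 7 gives 11 > 0. Violating.
Others bid (3, 18): truth gives 0; no alternative beats it.
Others bid (3, 21): truth gives 0; no alternative beats it.
(Checking all 16 profiles: 2 have a profitable deviation, 14 do not.)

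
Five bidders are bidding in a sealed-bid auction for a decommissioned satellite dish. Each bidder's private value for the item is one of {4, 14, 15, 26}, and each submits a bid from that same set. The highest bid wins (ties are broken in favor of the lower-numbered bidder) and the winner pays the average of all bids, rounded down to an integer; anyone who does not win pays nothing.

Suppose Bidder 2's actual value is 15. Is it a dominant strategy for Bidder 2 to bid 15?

Consider the case where Bidder 1 bids 4, Bidder 3 bids 4, Bidder 4 bids 4 and Bidder 5 bids 26.
Truthful bid 15: loses, pays 0, utility 0.
Bid 26 instead: wins, pays 12, utility 15 - 12 = 3.
Since 3 > 0, bidding 26 is strictly better here, so truthful bidding is not dominant.

No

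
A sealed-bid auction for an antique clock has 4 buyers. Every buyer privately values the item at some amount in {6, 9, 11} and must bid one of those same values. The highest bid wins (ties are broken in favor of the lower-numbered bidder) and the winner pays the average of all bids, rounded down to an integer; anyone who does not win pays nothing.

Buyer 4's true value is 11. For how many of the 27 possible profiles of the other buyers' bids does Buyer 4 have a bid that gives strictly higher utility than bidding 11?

Others bid (6, 6, 6): truth gives 4; bid 9 gives 5 > 4. Violating.
Others bid (6, 6, 9): truth gives 3; no alternative beats it.
Others bid (6, 6, 11): truth gives 0; no alternative beats it.
(Checking all 27 profiles: 1 has a profitable deviation, 26 do not.)

1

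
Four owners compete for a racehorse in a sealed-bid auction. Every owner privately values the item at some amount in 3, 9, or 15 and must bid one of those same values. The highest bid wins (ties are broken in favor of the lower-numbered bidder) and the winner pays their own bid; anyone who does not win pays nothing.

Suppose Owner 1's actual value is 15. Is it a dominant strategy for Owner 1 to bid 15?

No

Consider the case where Owner 2 bids 3, Owner 3 bids 3 and Owner 4 bids 3.
Truthful bid 15: wins, pays 15, utility 15 - 15 = 0.
Bid 3 instead: wins, pays 3, utility 15 - 3 = 12.
Since 12 > 0, bidding 3 is strictly better here, so truthful bidding is not dominant.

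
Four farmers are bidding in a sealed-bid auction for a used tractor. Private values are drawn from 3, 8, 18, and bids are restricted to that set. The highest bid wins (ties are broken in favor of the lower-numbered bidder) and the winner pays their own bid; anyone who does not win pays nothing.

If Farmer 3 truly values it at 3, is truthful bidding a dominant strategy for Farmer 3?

Check each profile of the others' bids and compare truth against every alternative bid.
Others bid (3, 3, 3): truth gives 0, best alternative gives -5.
Others bid (3, 3, 8): truth gives 0, best alternative gives -5.
Others bid (3, 3, 18): truth gives 0, best alternative gives 0.
Others bid (3, 8, 3): truth gives 0, best alternative gives 0.
Others bid (3, 8, 8): truth gives 0, best alternative gives 0.
Others bid (3, 8, 18): truth gives 0, best alternative gives 0.
(Remaining 21 profiles checked similarly; truth is weakly best in each.)
In every case the truthful bid is at least as good as any alternative, so it is a dominant strategy.

Yes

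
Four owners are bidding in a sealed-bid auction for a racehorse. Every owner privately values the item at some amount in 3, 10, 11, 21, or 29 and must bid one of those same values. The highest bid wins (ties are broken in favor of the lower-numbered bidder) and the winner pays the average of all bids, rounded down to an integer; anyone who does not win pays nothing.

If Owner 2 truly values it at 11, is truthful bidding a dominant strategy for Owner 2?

Consider the case where Owner 1 bids 3, Owner 3 bids 3 and Owner 4 bids 3.
Truthful bid 11: wins, pays 5, utility 11 - 5 = 6.
Bid 10 instead: wins, pays 4, utility 11 - 4 = 7.
Since 7 > 6, bidding 10 is strictly better here, so truthful bidding is not dominant.

No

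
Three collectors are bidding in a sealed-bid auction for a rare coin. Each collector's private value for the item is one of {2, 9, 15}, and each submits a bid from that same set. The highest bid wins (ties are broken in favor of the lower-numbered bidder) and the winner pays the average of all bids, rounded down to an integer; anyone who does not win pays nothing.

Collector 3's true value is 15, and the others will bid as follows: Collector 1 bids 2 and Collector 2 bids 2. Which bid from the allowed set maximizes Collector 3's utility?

9

Bid 2: loses, pays 0, utility 0.
Bid 9: wins, pays 4, utility 15 - 4 = 11.
Bid 15: wins, pays 6, utility 15 - 6 = 9.
The best choice is 9 with utility 11.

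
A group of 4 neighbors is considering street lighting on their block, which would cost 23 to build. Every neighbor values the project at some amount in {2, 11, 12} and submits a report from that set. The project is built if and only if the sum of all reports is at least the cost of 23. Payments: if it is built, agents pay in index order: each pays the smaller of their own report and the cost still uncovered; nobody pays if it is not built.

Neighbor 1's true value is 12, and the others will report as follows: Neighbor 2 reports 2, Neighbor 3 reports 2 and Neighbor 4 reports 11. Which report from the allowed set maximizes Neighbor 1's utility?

11

Report 2: project not built, utility 0.
Report 11: project built, pays 11, utility 12 - 11 = 1.
Report 12: project built, pays 12, utility 12 - 12 = 0.
The best choice is 11 with utility 1.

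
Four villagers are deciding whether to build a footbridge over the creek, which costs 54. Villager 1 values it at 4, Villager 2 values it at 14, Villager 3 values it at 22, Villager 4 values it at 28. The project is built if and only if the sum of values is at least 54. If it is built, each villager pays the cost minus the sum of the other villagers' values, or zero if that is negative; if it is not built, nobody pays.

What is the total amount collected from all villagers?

22

Total value 68 ≥ cost 54, so it is built.
Villager 1: others sum to 64; max(0, 54 - 64) = 0.
Villager 2: others sum to 54; max(0, 54 - 54) = 0.
Villager 3: others sum to 46; max(0, 54 - 46) = 8.
Villager 4: others sum to 40; max(0, 54 - 40) = 14.
Total collected = 0 + 0 + 8 + 14 = 22.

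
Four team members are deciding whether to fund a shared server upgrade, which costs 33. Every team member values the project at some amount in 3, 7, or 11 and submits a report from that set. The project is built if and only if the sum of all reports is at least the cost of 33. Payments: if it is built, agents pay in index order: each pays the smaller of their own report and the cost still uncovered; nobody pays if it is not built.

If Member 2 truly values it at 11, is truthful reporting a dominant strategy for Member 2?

No

Consider the case where Member 1 reports 7, Member 3 reports 11 and Member 4 reports 11.
Truthful report 11: project built, pays 11, utility 11 - 11 = 0.
Report 7 instead: project built, pays 7, utility 11 - 7 = 4.
Since 4 > 0, reporting 7 is strictly better here, so truthful reporting is not dominant.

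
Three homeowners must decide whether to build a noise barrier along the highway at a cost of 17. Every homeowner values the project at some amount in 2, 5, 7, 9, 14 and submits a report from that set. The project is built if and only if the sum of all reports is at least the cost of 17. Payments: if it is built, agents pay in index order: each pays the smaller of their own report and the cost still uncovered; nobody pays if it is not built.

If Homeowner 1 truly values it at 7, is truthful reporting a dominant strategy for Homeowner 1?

No

Consider the case where Homeowner 2 reports 2 and Homeowner 3 reports 14.
Truthful report 7: project built, pays 7, utility 7 - 7 = 0.
Report 2 instead: project built, pays 2, utility 7 - 2 = 5.
Since 5 > 0, reporting 2 is strictly better here, so truthful reporting is not dominant.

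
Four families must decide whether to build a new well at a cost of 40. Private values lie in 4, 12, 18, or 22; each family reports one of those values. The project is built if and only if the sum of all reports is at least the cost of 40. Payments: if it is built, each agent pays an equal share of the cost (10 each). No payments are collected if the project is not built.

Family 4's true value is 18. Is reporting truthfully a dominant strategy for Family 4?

No

Consider the case where Family 1 reports 4, Family 2 reports 4 and Family 3 reports 12.
Truthful report 18: project not built, utility 0.
Report 22 instead: project built, pays 10, utility 18 - 10 = 8.
Since 8 > 0, reporting 22 is strictly better here, so truthful reporting is not dominant.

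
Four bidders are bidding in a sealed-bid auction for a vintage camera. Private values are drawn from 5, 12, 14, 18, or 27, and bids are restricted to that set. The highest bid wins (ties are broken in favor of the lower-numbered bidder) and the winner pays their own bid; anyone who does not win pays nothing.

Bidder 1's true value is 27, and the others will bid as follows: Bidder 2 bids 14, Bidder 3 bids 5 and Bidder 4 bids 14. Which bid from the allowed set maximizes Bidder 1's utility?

Bid 5: loses, pays 0, utility 0.
Bid 12: loses, pays 0, utility 0.
Bid 14: wins, pays 14, utility 27 - 14 = 13.
Bid 18: wins, pays 18, utility 27 - 18 = 9.
Bid 27: wins, pays 27, utility 27 - 27 = 0.
The best choice is 14 with utility 13.

14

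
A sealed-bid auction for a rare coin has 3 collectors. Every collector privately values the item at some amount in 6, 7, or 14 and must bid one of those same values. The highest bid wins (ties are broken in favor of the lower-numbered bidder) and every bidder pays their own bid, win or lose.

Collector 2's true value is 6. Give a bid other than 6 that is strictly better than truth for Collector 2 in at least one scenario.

Suppose Collector 1 bids 6 and Collector 3 bids 6.
Bid 6: loses but pays 6, utility -6.
Bid 7: wins, pays 7, utility 6 - 7 = -1.
So bidding 7 beats truth here (-1 > -6).

7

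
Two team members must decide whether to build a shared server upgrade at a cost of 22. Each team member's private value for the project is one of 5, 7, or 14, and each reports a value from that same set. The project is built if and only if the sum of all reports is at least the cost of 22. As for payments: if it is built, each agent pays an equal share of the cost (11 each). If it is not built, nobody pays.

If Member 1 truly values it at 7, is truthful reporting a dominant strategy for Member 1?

Yes

Check each profile of the others' reports and compare truth against every alternative report.
Others report (5): truth gives 0, best alternative gives 0.
Others report (7): truth gives 0, best alternative gives 0.
Others report (14): truth gives 0, best alternative gives 0.
In every case the truthful report is at least as good as any alternative, so it is a dominant strategy.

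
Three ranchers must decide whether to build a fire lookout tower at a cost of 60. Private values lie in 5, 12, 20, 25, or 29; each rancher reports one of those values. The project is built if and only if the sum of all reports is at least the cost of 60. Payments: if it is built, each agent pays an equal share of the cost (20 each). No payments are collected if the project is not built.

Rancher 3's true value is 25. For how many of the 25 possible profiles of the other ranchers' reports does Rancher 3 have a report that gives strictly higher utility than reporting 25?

Others report (5, 29): truth gives 0; report 29 gives 5 > 0. Violating.
Others report (12, 20): truth gives 0; report 29 gives 5 > 0. Violating.
Others report (20, 12): truth gives 0; report 29 gives 5 > 0. Violating.
Others report (29, 5): truth gives 0; report 29 gives 5 > 0. Violating.
Others report (5, 5): truth gives 0; no alternative beats it.
Others report (5, 12): truth gives 0; no alternative beats it.
(Checking all 25 profiles: 4 have a profitable deviation, 21 do not.)

4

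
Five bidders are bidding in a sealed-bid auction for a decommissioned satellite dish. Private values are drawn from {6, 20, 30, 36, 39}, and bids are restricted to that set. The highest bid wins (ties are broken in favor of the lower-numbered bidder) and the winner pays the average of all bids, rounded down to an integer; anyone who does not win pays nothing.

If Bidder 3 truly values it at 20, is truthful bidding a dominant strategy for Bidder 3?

Consider the case where Bidder 1 bids 6, Bidder 2 bids 6, Bidder 4 bids 6 and Bidder 5 bids 30.
Truthful bid 20: loses, pays 0, utility 0.
Bid 30 instead: wins, pays 15, utility 20 - 15 = 5.
Since 5 > 0, bidding 30 is strictly better here, so truthful bidding is not dominant.

No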